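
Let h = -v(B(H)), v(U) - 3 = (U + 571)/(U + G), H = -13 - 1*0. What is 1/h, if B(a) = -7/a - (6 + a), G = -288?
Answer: -3646/3417 ≈ -1.0670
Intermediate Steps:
H = -13 (H = -13 + 0 = -13)
B(a) = -6 - a - 7/a (B(a) = -7/a + (-6 - a) = -6 - a - 7/a)
v(U) = 3 + (571 + U)/(-288 + U) (v(U) = 3 + (U + 571)/(U - 288) = 3 + (571 + U)/(-288 + U))
h = -3417/3646 (h = -(-293 + 4*(-6 - 1*(-13) - 7/(-13)))/(-288 + (-6 - 1*(-13) - 7/(-13))) = -(-293 + 4*(-6 + 13 - 7*(-1/13)))/(-288 + (-6 + 13 - 7*(-1/13))) = -(-293 + 4*(-6 + 13 + 7/13))/(-288 + (-6 + 13 + 7/13)) = -(-293 + 4*(98/13))/(-288 + 98/13) = -(-293 + 392/13)/(-3646/13) = -(-13)*(-3417)/(3646*13) = -1*3417/3646 = -3417/3646 ≈ -0.93719)
1/h = 1/(-3417/3646) = -3646/3417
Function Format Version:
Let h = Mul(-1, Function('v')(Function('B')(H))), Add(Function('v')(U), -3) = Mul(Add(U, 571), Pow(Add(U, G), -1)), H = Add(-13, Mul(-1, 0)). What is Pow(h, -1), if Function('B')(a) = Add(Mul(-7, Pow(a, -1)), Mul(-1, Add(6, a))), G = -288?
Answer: Rational(-3646, 3417) ≈ -1.0670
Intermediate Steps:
H = -13 (H = Add(-13, 0) = -13)
Function('B')(a) = Add(-6, Mul(-1, a), Mul(-7, Pow(a, -1))) (Function('B')(a) = Add(Mul(-7, Pow(a, -1)), Add(-6, Mul(-1, a))) = Add(-6, Mul(-1, a), Mul(-7, Pow(a, -1))))
Function('v')(U) = Add(3, Mul(Pow(Add(-288, U), -1), Add(571, U))) (Function('v')(U) = Add(3, Mul(Add(U, 571), Pow(Add(U, -288), -1))) = Add(3, Mul(Add(571, U), Pow(Add(-288, U), -1))) = Add(3, Mul(Pow(Add(-288, U), -1), Add(571, U))))
h = Rational(-3417, 3646) (h = Mul(-1, Mul(Pow(Add(-288, Add(-6, Mul(-1, -13), Mul(-7, Pow(-13, -1)))), -1), Add(-293, Mul(4, Add(-6, Mul(-1, -13), Mul(-7, Pow(-13, -1))))))) = Mul(-1, Mul(Pow(Add(-288, Add(-6, 13, Mul(-7, Rational(-1, 13)))), -1), Add(-293, Mul(4, Add(-6, 13, Mul(-7, Rational(-1, 13))))))) = Mul(-1, Mul(Pow(Add(-288, Add(-6, 13, Rational(7, 13))), -1), Add(-293, Mul(4, Add(-6, 13, Rational(7, 13)))))) = Mul(-1, Mul(Pow(Add(-288, Rational(98, 13)), -1), Add(-293, Mul(4, Rational(98, 13))))) = Mul(-1, Mul(Pow(Rational(-3646, 13), -1), Add(-293, Rational(392, 13)))) = Mul(-1, Mul(Rational(-13, 3646), Rational(-3417, 13))) = Mul(-1, Rational(3417, 3646)) = Rational(-3417, 3646) ≈ -0.93719)
Pow(h, -1) = Pow(Rational(-3417, 3646), -1) = Rational(-3646, 3417)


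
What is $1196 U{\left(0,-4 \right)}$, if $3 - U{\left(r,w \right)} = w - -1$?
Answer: $7176$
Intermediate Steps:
$U{\left(r,w \right)} = 2 - w$ ($U{\left(r,w \right)} = 3 - \left(w - -1\right) = 3 - \left(w + 1\right) = 3 - \left(1 + w\right) = 2 - w$)
$1196 U{\left(0,-4 \right)} = 1196 \left(2 - -4\right) = 1196 \left(2 + 4\right) = 1196 \cdot 6 = 7176$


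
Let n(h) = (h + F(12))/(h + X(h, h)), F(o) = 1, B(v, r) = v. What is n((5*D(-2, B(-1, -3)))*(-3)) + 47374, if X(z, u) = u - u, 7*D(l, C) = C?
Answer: 710632/15 ≈ 47375.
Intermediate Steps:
D(l, C) = C/7
X(z, u) = 0
n(h) = (1 + h)/h (n(h) = (h + 1)/(h + 0) = (1 + h)/h)
n((5*D(-2, B(-1, -3)))*(-3)) + 47374 = (1 + (5*((⅐)*(-1)))*(-3))/(((5*((⅐)*(-1)))*(-3))) + 47374 = (1 + (5*(-⅐))*(-3))/(((5*(-⅐))*(-3))) + 47374 = (1 - 5/7*(-3))/((-5/7*(-3))) + 47374 = (1 + 15/7)/(15/7) + 47374 = (7/15)*(22/7) + 47374 = 22/15 + 47374 = 710632/15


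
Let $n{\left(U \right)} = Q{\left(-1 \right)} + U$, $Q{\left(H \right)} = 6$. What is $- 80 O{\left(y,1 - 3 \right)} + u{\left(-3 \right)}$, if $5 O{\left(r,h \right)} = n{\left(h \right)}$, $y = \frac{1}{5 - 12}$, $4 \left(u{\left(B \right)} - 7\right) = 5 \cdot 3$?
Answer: $- \frac{213}{4} \approx -53.25$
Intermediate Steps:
$u{\left(B \right)} = \frac{43}{4}$ ($u{\left(B \right)} = 7 + \frac{5 \cdot 3}{4} = 7 + \frac{1}{4} \cdot 15 = 7 + \frac{15}{4} = \frac{43}{4}$)
$y = - \frac{1}{7}$ ($y = \frac{1}{-7} = - \frac{1}{7} \approx -0.14286$)
$n{\left(U \right)} = 6 + U$
$O{\left(r,h \right)} = \frac{6}{5} + \frac{h}{5}$ ($O{\left(r,h \right)} = \frac{6 + h}{5} = \frac{6}{5} + \frac{h}{5}$)
$- 80 O{\left(y,1 - 3 \right)} + u{\left(-3 \right)} = - 80 \left(\frac{6}{5} + \frac{1 - 3}{5}\right) + \frac{43}{4} = - 80 \left(\frac{6}{5} + \frac{1}{5} \left(-2\right)\right) + \frac{43}{4} = - 80 \left(\frac{6}{5} - \frac{2}{5}\right) + \frac{43}{4} = \left(-80\right) \frac{4}{5} + \frac{43}{4} = -64 + \frac{43}{4} = - \frac{213}{4}$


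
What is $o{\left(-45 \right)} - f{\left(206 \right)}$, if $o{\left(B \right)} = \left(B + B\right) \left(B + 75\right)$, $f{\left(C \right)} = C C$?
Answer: $-45136$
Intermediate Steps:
$f{\left(C \right)} = C^{2}$
$o{\left(B \right)} = 2 B \left(75 + B\right)$
$o{\left(-45 \right)} - f{\left(206 \right)} = 2 \left(-45\right) \left(75 - 45\right) - 206^{2} = 2 \left(-45\right) 30 - 42436 = -2700 - 42436 = -45136$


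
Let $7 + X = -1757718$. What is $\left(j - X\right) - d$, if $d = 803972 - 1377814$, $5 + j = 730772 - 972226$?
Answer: $2090108$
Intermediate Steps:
$j = -241459$ ($j = -5 + \left(730772 - 972226\right) = -5 - 241454 = -241459$)
$X = -1757725$ ($X = -7 - 1757718 = -1757725$)
$d = -573842$ ($d = 803972 - 1377814 = -573842$)
$\left(j - X\right) - d = \left(-241459 - -1757725\right) - -573842 = \left(-241459 + 1757725\right) + 573842 = 1516266 + 573842 = 2090108$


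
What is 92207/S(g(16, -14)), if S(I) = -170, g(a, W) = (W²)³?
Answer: -92207/170 ≈ -542.39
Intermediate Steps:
g(a, W) = W⁶
92207/S(g(16, -14)) = 92207/(-170) = 92207*(-1/170) = -92207/170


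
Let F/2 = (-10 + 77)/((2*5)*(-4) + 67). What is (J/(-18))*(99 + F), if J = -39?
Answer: 36491/162 ≈ 225.25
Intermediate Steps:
F = 134/27 (F = 2*((-10 + 77)/((2*5)*(-4) + 67)) = 2*(67/(10*(-4) + 67)) = 2*(67/(-40 + 67)) = 2*(67/27) = 134/27 ≈ 4.9630)
(J/(-18))*(99 + F) = (-39/(-18))*(99 + 134/27) = -39*(-1/18)*(2807/27) = (13/6)*(2807/27) = 36491/162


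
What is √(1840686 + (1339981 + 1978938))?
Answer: √5159605 ≈ 2271.5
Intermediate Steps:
√(1840686 + (1339981 + 1978938)) = √(1840686 + 3318919) = √5159605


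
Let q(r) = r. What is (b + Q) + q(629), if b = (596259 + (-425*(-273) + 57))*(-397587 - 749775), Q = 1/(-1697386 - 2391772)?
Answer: -3342121967154379455/4089158 ≈ -8.1731e+11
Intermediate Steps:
Q = -1/4089158 (Q = 1/(-4089158) = -1/4089158 ≈ -2.4455e-7)
b = -817312994442 (b = (596259 + (116025 + 57))*(-1147362) = (596259 + 116082)*(-1147362) = 712341*(-1147362) = -817312994442)
(b + Q) + q(629) = (-817312994442 - 1/4089158) + 629 = -3342121969726459837/4089158 + 629 = -3342121967154379455/4089158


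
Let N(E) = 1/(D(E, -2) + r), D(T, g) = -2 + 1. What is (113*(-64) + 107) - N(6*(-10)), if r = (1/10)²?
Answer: -705275/99 ≈ -7124.0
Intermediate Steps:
D(T, g) = -1
r = 1/100 (r = (⅒)² = 1/100 ≈ 0.010000)
N(E) = -100/99 (N(E) = 1/(-1 + 1/100) = 1/(-99/100) = -100/99)
(113*(-64) + 107) - N(6*(-10)) = (113*(-64) + 107) - 1*(-100/99) = (-7232 + 107) + 100/99 = -7125 + 100/99 = -705275/99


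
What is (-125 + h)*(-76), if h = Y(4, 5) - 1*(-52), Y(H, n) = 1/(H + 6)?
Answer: 27702/5 ≈ 5540.4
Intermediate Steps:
Y(H, n) = 1/(6 + H)
h = 521/10 (h = 1/(6 + 4) - 1*(-52) = 1/10 + 52 = ⅒ + 52 = 521/10 ≈ 52.100)
(-125 + h)*(-76) = (-125 + 521/10)*(-76) = -729/10*(-76) = 27702/5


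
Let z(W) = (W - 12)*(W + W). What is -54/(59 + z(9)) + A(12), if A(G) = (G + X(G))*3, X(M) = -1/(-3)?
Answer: 131/5 ≈ 26.200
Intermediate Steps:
X(M) = ⅓ (X(M) = -1*(-⅓) = ⅓)
z(W) = 2*W*(-12 + W) (z(W) = (-12 + W)*(2*W) = 2*W*(-12 + W))
A(G) = 1 + 3*G (A(G) = (G + ⅓)*3 = (⅓ + G)*3 = 1 + 3*G)
-54/(59 + z(9)) + A(12) = -54/(59 + 2*9*(-12 + 9)) + (1 + 3*12) = -54/(59 + 2*9*(-3)) + (1 + 36) = -54/(59 - 54) + 37 = -54/5 + 37 = 131/5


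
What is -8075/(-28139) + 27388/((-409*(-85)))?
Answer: 55336753/51486965 ≈ 1.0748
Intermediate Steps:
-8075/(-28139) + 27388/((-409*(-85))) = -8075*(-1/28139) + 27388/34765 = 425/1481 + 27388*(1/34765) = 425/1481 + 27388/34765 = 55336753/51486965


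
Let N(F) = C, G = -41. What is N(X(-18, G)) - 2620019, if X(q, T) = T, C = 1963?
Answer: -2618056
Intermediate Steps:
N(F) = 1963
N(X(-18, G)) - 2620019 = 1963 - 2620019 = -2618056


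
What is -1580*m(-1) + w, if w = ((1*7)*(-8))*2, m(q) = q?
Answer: 1468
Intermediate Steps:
w = -112 (w = (7*(-8))*2 = -56*2 = -112)
-1580*m(-1) + w = -1580*(-1) - 112 = 1580 - 112 = 1468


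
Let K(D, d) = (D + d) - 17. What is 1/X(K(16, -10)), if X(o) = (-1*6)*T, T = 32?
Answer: -1/192 ≈ -0.0052083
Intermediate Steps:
K(D, d) = -17 + D + d
X(o) = -192 (X(o) = -1*6*32 = -6*32 = -192)
1/X(K(16, -10)) = 1/(-192) = -1/192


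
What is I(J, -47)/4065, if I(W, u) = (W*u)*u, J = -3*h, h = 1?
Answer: -2209/1355 ≈ -1.6303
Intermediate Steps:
J = -3 (J = -3*1 = -3)
I(W, u) = W*u²
I(J, -47)/4065 = -3*(-47)²/4065 = -3*2209*(1/4065) = -6627*1/4065 = -2209/1355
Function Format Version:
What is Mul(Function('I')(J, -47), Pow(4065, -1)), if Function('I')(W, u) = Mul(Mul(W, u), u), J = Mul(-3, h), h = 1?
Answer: Rational(-2209, 1355) ≈ -1.6303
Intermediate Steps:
J = -3 (J = Mul(-3, 1) = -3)
Function('I')(W, u) = Mul(W, Pow(u, 2))
Mul(Function('I')(J, -47), Pow(4065, -1)) = Mul(Mul(-3, Pow(-47, 2)), Pow(4065, -1)) = Mul(Mul(-3, 2209), Rational(1, 4065)) = Mul(-6627, Rational(1, 4065)) = Rational(-2209, 1355)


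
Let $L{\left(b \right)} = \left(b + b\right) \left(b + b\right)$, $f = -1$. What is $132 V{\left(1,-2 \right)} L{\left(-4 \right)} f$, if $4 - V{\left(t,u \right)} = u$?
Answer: $-50688$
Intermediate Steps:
$V{\left(t,u \right)} = 4 - u$
$L{\left(b \right)} = 4 b^{2}$ ($L{\left(b \right)} = 2 b 2 b = 4 b^{2}$)
$132 V{\left(1,-2 \right)} L{\left(-4 \right)} f = 132 \left(4 - -2\right) 4 \left(-4\right)^{2} \left(-1\right) = 132 \left(4 + 2\right) 4 \cdot 16 \left(-1\right) = 132 \cdot 6 \cdot 64 \left(-1\right) = 132 \cdot 384 \left(-1\right) = 132 \left(-384\right) = -50688$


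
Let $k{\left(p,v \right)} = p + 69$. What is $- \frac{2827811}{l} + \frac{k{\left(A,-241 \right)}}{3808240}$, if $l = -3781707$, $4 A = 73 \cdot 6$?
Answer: $\frac{21539315994679}{28803295731360} \approx 0.74781$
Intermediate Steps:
$A = \frac{219}{2}$ ($A = \frac{73 \cdot 6}{4} = \frac{1}{4} \cdot 438 = \frac{219}{2} \approx 109.5$)
$k{\left(p,v \right)} = 69 + p$
$- \frac{2827811}{l} + \frac{k{\left(A,-241 \right)}}{3808240} = - \frac{2827811}{-3781707} + \frac{69 + \frac{219}{2}}{3808240} = \left(-2827811\right) \left(- \frac{1}{3781707}\right) + \frac{357}{2} \cdot \frac{1}{3808240} = \frac{2827811}{3781707} + \frac{357}{7616480} = \frac{21539315994679}{28803295731360}$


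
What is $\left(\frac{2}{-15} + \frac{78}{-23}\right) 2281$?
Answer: $- \frac{2773696}{345} \approx -8039.7$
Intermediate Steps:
$\left(\frac{2}{-15} + \frac{78}{-23}\right) 2281 = \left(2 \left(- \frac{1}{15}\right) + 78 \left(- \frac{1}{23}\right)\right) 2281 = \left(- \frac{2}{15} - \frac{78}{23}\right) 2281 = \left(- \frac{1216}{345}\right) 2281 = - \frac{2773696}{345}$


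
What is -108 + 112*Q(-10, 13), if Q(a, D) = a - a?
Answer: -108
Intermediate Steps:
Q(a, D) = 0
-108 + 112*Q(-10, 13) = -108 + 112*0 = -108 + 0 = -108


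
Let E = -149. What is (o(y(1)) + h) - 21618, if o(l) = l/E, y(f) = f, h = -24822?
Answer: -6919561/149 ≈ -46440.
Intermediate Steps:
o(l) = -l/149 (o(l) = l/(-149) = l*(-1/149) = -l/149)
(o(y(1)) + h) - 21618 = (-1/149*1 - 24822) - 21618 = (-1/149 - 24822) - 21618 = -3698479/149 - 21618 = -6919561/149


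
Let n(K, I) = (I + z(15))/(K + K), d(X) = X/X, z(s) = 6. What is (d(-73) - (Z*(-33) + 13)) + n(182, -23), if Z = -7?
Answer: -88469/364 ≈ -243.05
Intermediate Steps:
d(X) = 1
n(K, I) = (6 + I)/(2*K) (n(K, I) = (I + 6)/(K + K) = (6 + I)/((2*K)) = (6 + I)*(1/(2*K)) = (6 + I)/(2*K))
(d(-73) - (Z*(-33) + 13)) + n(182, -23) = (1 - (-7*(-33) + 13)) + (½)*(6 - 23)/182 = (1 - (231 + 13)) + (½)*(1/182)*(-17) = (1 - 1*244) - 17/364 = (1 - 244) - 17/364 = -243 - 17/364 = -88469/364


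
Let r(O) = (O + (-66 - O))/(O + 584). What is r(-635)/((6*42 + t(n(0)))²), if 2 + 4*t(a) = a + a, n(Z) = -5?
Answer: 22/1054017 ≈ 2.0873e-5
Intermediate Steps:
t(a) = -½ + a/2 (t(a) = -½ + (a + a)/4 = -½ + (2*a)/4 = -½ + a/2)
r(O) = -66/(584 + O)
r(-635)/((6*42 + t(n(0)))²) = (-66/(584 - 635))/((6*42 + (-½ + (½)*(-5)))²) = (-66/(-51))/((252 + (-½ - 5/2))²) = (-66*(-1/51))/((252 - 3)²) = 22/(17*(249²)) = (22/17)/62001 = (22/17)*(1/62001) = 22/1054017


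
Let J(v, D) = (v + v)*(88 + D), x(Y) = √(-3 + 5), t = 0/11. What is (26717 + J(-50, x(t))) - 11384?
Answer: 6533 - 100*√2 ≈ 6391.6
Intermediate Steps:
t = 0 (t = 0*(1/11) = 0)
x(Y) = √2
J(v, D) = 2*v*(88 + D) (J(v, D) = (2*v)*(88 + D) = 2*v*(88 + D))
(26717 + J(-50, x(t))) - 11384 = (26717 + 2*(-50)*(88 + √2)) - 11384 = (26717 + (-8800 - 100*√2)) - 11384 = (17917 - 100*√2) - 11384 = 6533 - 100*√2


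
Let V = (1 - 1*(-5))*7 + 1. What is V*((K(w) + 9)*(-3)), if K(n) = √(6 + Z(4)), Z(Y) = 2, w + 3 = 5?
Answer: -1161 - 258*√2 ≈ -1525.9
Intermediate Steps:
w = 2 (w = -3 + 5 = 2)
K(n) = 2*√2 (K(n) = √(6 + 2) = √8 = 2*√2)
V = 43 (V = (1 + 5)*7 + 1 = 6*7 + 1 = 42 + 1 = 43)
V*((K(w) + 9)*(-3)) = 43*((2*√2 + 9)*(-3)) = 43*((9 + 2*√2)*(-3)) = 43*(-27 - 6*√2) = -1161 - 258*√2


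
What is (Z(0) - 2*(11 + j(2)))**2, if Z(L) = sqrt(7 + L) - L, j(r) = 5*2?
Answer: (-42 + sqrt(7))**2 ≈ 1548.8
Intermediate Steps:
j(r) = 10
(Z(0) - 2*(11 + j(2)))**2 = ((sqrt(7 + 0) - 1*0) - 2*(11 + 10))**2 = ((sqrt(7) + 0) - 2*21)**2 = (sqrt(7) - 42)**2 = (-42 + sqrt(7))**2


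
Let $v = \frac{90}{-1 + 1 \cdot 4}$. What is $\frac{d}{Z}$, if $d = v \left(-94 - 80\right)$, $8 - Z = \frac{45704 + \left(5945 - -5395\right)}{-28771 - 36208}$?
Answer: $- \frac{28265865}{48073} \approx -587.98$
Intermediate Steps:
$v = 30$ ($v = \frac{90}{-1 + 4} = \frac{90}{3} = 90 \cdot \frac{1}{3} = 30$)
$Z = \frac{576876}{64979}$ ($Z = 8 - \frac{45704 + \left(5945 - -5395\right)}{-28771 - 36208} = 8 - \frac{45704 + \left(5945 + 5395\right)}{-64979} = 8 - \left(45704 + 11340\right) \left(- \frac{1}{64979}\right) = 8 - 57044 \left(- \frac{1}{64979}\right) = 8 - - \frac{57044}{64979} = 8 + \frac{57044}{64979} = \frac{576876}{64979} \approx 8.8779$)
$d = -5220$ ($d = 30 \left(-94 - 80\right) = 30 \left(-174\right) = -5220$)
$\frac{d}{Z} = - \frac{5220}{\frac{576876}{64979}} = \left(-5220\right) \frac{64979}{576876} = - \frac{28265865}{48073}$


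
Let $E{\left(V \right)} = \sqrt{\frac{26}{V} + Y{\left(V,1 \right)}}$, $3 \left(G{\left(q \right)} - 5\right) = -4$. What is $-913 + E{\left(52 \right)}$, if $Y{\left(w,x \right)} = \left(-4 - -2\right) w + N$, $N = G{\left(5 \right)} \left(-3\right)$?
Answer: $-913 + \frac{i \sqrt{458}}{2} \approx -913.0 + 10.7 i$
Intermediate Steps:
$G{\left(q \right)} = \frac{11}{3}$ ($G{\left(q \right)} = 5 + \frac{1}{3} \left(-4\right) = 5 - \frac{4}{3} = \frac{11}{3}$)
$N = -11$ ($N = \frac{11}{3} \left(-3\right) = -11$)
$Y{\left(w,x \right)} = -11 - 2 w$ ($Y{\left(w,x \right)} = \left(-4 - -2\right) w - 11 = \left(-4 + 2\right) w - 11 = - 2 w - 11 = -11 - 2 w$)
$E{\left(V \right)} = \sqrt{-11 - 2 V + \frac{26}{V}}$ ($E{\left(V \right)} = \sqrt{\frac{26}{V} - \left(11 + 2 V\right)} = \sqrt{-11 - 2 V + \frac{26}{V}}$)
$-913 + E{\left(52 \right)} = -913 + \sqrt{-11 - 104 + \frac{26}{52}} = -913 + \sqrt{-11 - 104 + 26 \cdot \frac{1}{52}} = -913 + \sqrt{-11 - 104 + \frac{1}{2}} = -913 + \sqrt{- \frac{229}{2}} = -913 + \frac{i \sqrt{458}}{2}$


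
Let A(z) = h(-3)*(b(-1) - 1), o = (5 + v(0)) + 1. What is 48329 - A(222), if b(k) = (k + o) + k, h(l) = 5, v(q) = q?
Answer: 48314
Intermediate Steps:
o = 6 (o = (5 + 0) + 1 = 5 + 1 = 6)
b(k) = 6 + 2*k (b(k) = (k + 6) + k = (6 + k) + k = 6 + 2*k)
A(z) = 15 (A(z) = 5*((6 + 2*(-1)) - 1) = 5*((6 - 2) - 1) = 5*(4 - 1) = 5*3 = 15)
48329 - A(222) = 48329 - 1*15 = 48329 - 15 = 48314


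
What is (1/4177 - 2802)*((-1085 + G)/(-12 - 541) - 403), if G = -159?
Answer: 2593771544095/2309881 ≈ 1.1229e+6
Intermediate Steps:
(1/4177 - 2802)*((-1085 + G)/(-12 - 541) - 403) = (1/4177 - 2802)*((-1085 - 159)/(-12 - 541) - 403) = (1/4177 - 2802)*(-1244/(-553) - 403) = -11703953*(-1244*(-1/553) - 403)/4177 = -11703953*(1244/553 - 403)/4177 = -11703953/4177*(-221615/553) = 2593771544095/2309881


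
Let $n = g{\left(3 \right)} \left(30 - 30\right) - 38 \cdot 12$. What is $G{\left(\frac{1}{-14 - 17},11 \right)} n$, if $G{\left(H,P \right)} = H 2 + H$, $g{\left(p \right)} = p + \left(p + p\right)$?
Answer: $\frac{1368}{31} \approx 44.129$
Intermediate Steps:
$g{\left(p \right)} = 3 p$ ($g{\left(p \right)} = p + 2 p = 3 p$)
$n = -456$ ($n = 3 \cdot 3 \left(30 - 30\right) - 38 \cdot 12 = 9 \left(30 - 30\right) - 456 = 9 \cdot 0 - 456 = 0 - 456 = -456$)
$G{\left(H,P \right)} = 3 H$ ($G{\left(H,P \right)} = 2 H + H = 3 H$)
$G{\left(\frac{1}{-14 - 17},11 \right)} n = \frac{3}{-14 - 17} \left(-456\right) = \frac{3}{-31} \left(-456\right) = 3 \left(- \frac{1}{31}\right) \left(-456\right) = \left(- \frac{3}{31}\right) \left(-456\right) = \frac{1368}{31}$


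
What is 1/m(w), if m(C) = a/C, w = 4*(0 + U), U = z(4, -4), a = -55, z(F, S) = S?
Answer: 16/55 ≈ 0.29091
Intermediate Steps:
U = -4
w = -16 (w = 4*(0 - 4) = 4*(-4) = -16)
m(C) = -55/C
1/m(w) = 1/(-55/(-16)) = 1/(-55*(-1/16)) = 1/(55/16) = 16/55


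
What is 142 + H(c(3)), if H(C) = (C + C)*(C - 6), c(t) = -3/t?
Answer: 156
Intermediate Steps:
H(C) = 2*C*(-6 + C) (H(C) = (2*C)*(-6 + C) = 2*C*(-6 + C))
142 + H(c(3)) = 142 + 2*(-3/3)*(-6 - 3/3) = 142 + 2*(-3*1/3)*(-6 - 3*1/3) = 142 + 2*(-1)*(-6 - 1) = 142 + 2*(-1)*(-7) = 142 + 14 = 156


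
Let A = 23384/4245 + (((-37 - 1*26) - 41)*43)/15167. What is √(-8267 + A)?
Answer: I*√34247487629791503555/64383915 ≈ 90.894*I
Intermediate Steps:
A = 335681488/64383915 (A = 23384*(1/4245) + (((-37 - 26) - 41)*43)*(1/15167) = 23384/4245 + ((-63 - 41)*43)*(1/15167) = 23384/4245 - 104*43*(1/15167) = 23384/4245 - 4472*1/15167 = 23384/4245 - 4472/15167 = 335681488/64383915 ≈ 5.2137)
√(-8267 + A) = √(-8267 + 335681488/64383915) = √(-531926143817/64383915) = I*√34247487629791503555/64383915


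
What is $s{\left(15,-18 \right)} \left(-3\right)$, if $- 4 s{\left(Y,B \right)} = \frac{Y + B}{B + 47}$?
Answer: $- \frac{9}{116} \approx -0.077586$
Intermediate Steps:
$s{\left(Y,B \right)} = - \frac{B + Y}{4 \left(47 + B\right)}$ ($s{\left(Y,B \right)} = - \frac{\left(Y + B\right) \frac{1}{B + 47}}{4} = - \frac{\left(B + Y\right) \frac{1}{47 + B}}{4} = - \frac{\frac{1}{47 + B} \left(B + Y\right)}{4} = - \frac{B + Y}{4 \left(47 + B\right)}$)
$s{\left(15,-18 \right)} \left(-3\right) = \frac{\left(-1\right) \left(-18\right) - 15}{4 \left(47 - 18\right)} \left(-3\right) = \frac{18 - 15}{4 \cdot 29} \left(-3\right) = \frac{1}{4} \cdot \frac{1}{29} \cdot 3 \left(-3\right) = \frac{3}{116} \left(-3\right) = - \frac{9}{116}$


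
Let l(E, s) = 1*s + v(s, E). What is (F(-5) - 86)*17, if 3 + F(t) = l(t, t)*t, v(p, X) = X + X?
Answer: -238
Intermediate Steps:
v(p, X) = 2*X
l(E, s) = s + 2*E (l(E, s) = 1*s + 2*E = s + 2*E)
F(t) = -3 + 3*t² (F(t) = -3 + (t + 2*t)*t = -3 + (3*t)*t = -3 + 3*t²)
(F(-5) - 86)*17 = ((-3 + 3*(-5)²) - 86)*17 = ((-3 + 3*25) - 86)*17 = ((-3 + 75) - 86)*17 = (72 - 86)*17 = -14*17 = -238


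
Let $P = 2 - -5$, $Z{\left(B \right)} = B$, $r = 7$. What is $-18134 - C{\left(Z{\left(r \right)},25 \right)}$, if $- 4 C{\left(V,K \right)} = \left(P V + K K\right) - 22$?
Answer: $-17971$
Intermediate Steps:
$P = 7$ ($P = 2 + 5 = 7$)
$C{\left(V,K \right)} = \frac{11}{2} - \frac{7 V}{4} - \frac{K^{2}}{4}$ ($C{\left(V,K \right)} = - \frac{\left(7 V + K K\right) - 22}{4} = - \frac{\left(7 V + K^{2}\right) - 22}{4} = - \frac{\left(K^{2} + 7 V\right) - 22}{4} = - \frac{-22 + K^{2} + 7 V}{4} = \frac{11}{2} - \frac{7 V}{4} - \frac{K^{2}}{4}$)
$-18134 - C{\left(Z{\left(r \right)},25 \right)} = -18134 - \left(\frac{11}{2} - \frac{49}{4} - \frac{25^{2}}{4}\right) = -18134 - \left(\frac{11}{2} - \frac{49}{4} - \frac{625}{4}\right) = -18134 - -163 = -18134 + 163 = -17971$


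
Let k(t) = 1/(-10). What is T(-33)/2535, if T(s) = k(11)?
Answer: -1/25350 ≈ -3.9448e-5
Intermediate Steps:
k(t) = -⅒
T(s) = -⅒
T(-33)/2535 = -⅒/2535 = -⅒*1/2535 = -1/25350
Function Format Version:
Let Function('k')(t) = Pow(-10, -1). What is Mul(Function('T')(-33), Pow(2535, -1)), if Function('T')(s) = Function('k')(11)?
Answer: Rational(-1, 25350) ≈ -3.9448e-5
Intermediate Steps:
Function('k')(t) = Rational(-1, 10)
Function('T')(s) = Rational(-1, 10)
Mul(Function('T')(-33), Pow(2535, -1)) = Mul(Rational(-1, 10), Pow(2535, -1)) = Mul(Rational(-1, 10), Rational(1, 2535)) = Rational(-1, 25350)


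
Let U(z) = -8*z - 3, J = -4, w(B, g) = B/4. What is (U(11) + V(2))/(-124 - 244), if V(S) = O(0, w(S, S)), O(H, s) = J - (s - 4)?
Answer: 183/736 ≈ 0.24864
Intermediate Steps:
w(B, g) = B/4 (w(B, g) = B*(¼) = B/4)
U(z) = -3 - 8*z
O(H, s) = -s (O(H, s) = -4 - (s - 4) = -4 - (-4 + s) = -4 + (4 - s) = -s)
V(S) = -S/4
(U(11) + V(2))/(-124 - 244) = ((-3 - 8*11) - ¼*2)/(-124 - 244) = ((-3 - 88) - ½)/(-368) = (-91 - ½)*(-1/368) = -183/2*(-1/368) = 183/736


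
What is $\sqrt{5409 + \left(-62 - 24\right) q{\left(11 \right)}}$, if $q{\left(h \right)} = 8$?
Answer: $\sqrt{4721} \approx 68.709$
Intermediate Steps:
$\sqrt{5409 + \left(-62 - 24\right) q{\left(11 \right)}} = \sqrt{5409 + \left(-62 - 24\right) 8} = \sqrt{5409 - 688} = \sqrt{4721}$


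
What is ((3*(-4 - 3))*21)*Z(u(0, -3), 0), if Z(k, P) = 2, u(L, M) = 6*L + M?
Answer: -882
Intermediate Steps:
u(L, M) = M + 6*L
((3*(-4 - 3))*21)*Z(u(0, -3), 0) = ((3*(-4 - 3))*21)*2 = ((3*(-7))*21)*2 = -21*21*2 = -441*2 = -882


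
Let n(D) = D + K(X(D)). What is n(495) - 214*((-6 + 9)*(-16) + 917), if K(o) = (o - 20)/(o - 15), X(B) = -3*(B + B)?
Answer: -110725589/597 ≈ -1.8547e+5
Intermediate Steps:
X(B) = -6*B
K(o) = (-20 + o)/(-15 + o)
n(D) = D + (-20 - 6*D)/(-15 - 6*D)
n(495) - 214*((-6 + 9)*(-16) + 917) = (20 + 6*495² + 21*495)/(3*(5 + 2*495)) - 214*((-6 + 9)*(-16) + 917) = (20 + 6*245025 + 10395)/(3*(5 + 990)) - 214*(3*(-16) + 917) = (⅓)*(20 + 1470150 + 10395)/995 - 214*(-48 + 917) = (⅓)*(1/995)*1480565 - 214*869 = 296113/597 - 1*185966 = 296113/597 - 185966 = -110725589/597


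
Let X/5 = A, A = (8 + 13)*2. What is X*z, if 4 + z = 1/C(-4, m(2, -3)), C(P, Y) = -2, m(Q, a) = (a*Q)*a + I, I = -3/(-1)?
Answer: -945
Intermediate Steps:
I = 3 (I = -3*(-1) = 3)
m(Q, a) = 3 + Q*a**2 (m(Q, a) = (a*Q)*a + 3 = (Q*a)*a + 3 = Q*a**2 + 3 = 3 + Q*a**2)
A = 42 (A = 21*2 = 42)
X = 210 (X = 5*42 = 210)
z = -9/2 (z = -4 + 1/(-2) = -4 - 1/2 = -9/2 ≈ -4.5000)
X*z = 210*(-9/2) = -945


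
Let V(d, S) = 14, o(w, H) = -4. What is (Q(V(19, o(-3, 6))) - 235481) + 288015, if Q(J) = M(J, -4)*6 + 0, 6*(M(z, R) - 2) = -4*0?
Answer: 52546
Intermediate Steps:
M(z, R) = 2 (M(z, R) = 2 + (-4*0)/6 = 2 + (1/6)*0 = 2 + 0 = 2)
Q(J) = 12 (Q(J) = 2*6 + 0 = 12 + 0 = 12)
(Q(V(19, o(-3, 6))) - 235481) + 288015 = (12 - 235481) + 288015 = -235469 + 288015 = 52546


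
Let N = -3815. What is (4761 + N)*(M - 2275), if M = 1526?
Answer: -708554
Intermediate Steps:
(4761 + N)*(M - 2275) = (4761 - 3815)*(1526 - 2275) = 946*(-749) = -708554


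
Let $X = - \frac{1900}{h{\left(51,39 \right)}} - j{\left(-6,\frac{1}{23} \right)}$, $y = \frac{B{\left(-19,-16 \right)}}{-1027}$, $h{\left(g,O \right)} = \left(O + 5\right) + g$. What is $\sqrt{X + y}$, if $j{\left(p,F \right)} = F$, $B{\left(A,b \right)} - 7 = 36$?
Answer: $\frac{2 i \sqrt{2801663189}}{23621} \approx 4.4817 i$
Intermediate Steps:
$B{\left(A,b \right)} = 43$ ($B{\left(A,b \right)} = 7 + 36 = 43$)
$h{\left(g,O \right)} = 5 + O + g$ ($h{\left(g,O \right)} = \left(5 + O\right) + g = 5 + O + g$)
$y = - \frac{43}{1027}$ ($y = \frac{43}{-1027} = 43 \left(- \frac{1}{1027}\right) = - \frac{43}{1027} \approx -0.04187$)
$X = - \frac{461}{23}$ ($X = - \frac{1900}{5 + 39 + 51} - \frac{1}{23} = - \frac{1900}{95} - \frac{1}{23} = \left(-1900\right) \frac{1}{95} - \frac{1}{23} = -20 - \frac{1}{23} = - \frac{461}{23} \approx -20.043$)
$\sqrt{X + y} = \sqrt{- \frac{461}{23} - \frac{43}{1027}} = \sqrt{- \frac{474436}{23621}} = \frac{2 i \sqrt{2801663189}}{23621}$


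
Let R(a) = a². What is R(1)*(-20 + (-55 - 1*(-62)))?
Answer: -13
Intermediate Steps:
R(1)*(-20 + (-55 - 1*(-62))) = 1²*(-20 + (-55 - 1*(-62))) = 1*(-20 + (-55 + 62)) = 1*(-20 + 7) = 1*(-13) = -13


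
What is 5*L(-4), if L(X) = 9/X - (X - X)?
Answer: -45/4 ≈ -11.250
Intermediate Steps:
L(X) = 9/X (L(X) = 9/X - 1*0 = 9/X + 0 = 9/X)
5*L(-4) = 5*(9/(-4)) = 5*(9*(-¼)) = 5*(-9/4) = -45/4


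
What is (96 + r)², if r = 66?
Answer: 26244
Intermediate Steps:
(96 + r)² = (96 + 66)² = 162² = 26244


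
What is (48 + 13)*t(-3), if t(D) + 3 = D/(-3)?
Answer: -122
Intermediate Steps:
t(D) = -3 - D/3 (t(D) = -3 + D/(-3) = -3 + D*(-⅓) = -3 - D/3)
(48 + 13)*t(-3) = (48 + 13)*(-3 - ⅓*(-3)) = 61*(-3 + 1) = 61*(-2) = -122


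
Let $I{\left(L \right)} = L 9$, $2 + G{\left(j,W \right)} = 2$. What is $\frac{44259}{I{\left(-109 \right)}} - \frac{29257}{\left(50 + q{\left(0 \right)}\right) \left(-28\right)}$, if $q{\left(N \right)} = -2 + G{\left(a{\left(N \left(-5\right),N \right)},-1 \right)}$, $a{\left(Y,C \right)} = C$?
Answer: $- \frac{3420331}{146496} \approx -23.348$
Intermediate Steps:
$G{\left(j,W \right)} = 0$ ($G{\left(j,W \right)} = -2 + 2 = 0$)
$q{\left(N \right)} = -2$ ($q{\left(N \right)} = -2 + 0 = -2$)
$I{\left(L \right)} = 9 L$
$\frac{44259}{I{\left(-109 \right)}} - \frac{29257}{\left(50 + q{\left(0 \right)}\right) \left(-28\right)} = \frac{44259}{9 \left(-109\right)} - \frac{29257}{\left(50 - 2\right) \left(-28\right)} = \frac{44259}{-981} - \frac{29257}{48 \left(-28\right)} = 44259 \left(- \frac{1}{981}\right) - \frac{29257}{-1344} = - \frac{14753}{327} - - \frac{29257}{1344} = - \frac{14753}{327} + \frac{29257}{1344} = - \frac{3420331}{146496}$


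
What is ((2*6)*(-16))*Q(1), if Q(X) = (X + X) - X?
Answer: -192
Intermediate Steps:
Q(X) = X (Q(X) = 2*X - X = X)
((2*6)*(-16))*Q(1) = ((2*6)*(-16))*1 = (12*(-16))*1 = -192*1 = -192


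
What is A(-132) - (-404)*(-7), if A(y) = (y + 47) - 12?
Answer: -2925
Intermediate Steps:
A(y) = 35 + y (A(y) = (47 + y) - 12 = 35 + y)
A(-132) - (-404)*(-7) = (35 - 132) - (-404)*(-7) = -97 - 1*2828 = -97 - 2828 = -2925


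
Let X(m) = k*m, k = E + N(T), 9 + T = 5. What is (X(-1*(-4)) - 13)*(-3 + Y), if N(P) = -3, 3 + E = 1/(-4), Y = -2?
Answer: 190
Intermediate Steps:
T = -4 (T = -9 + 5 = -4)
E = -13/4 (E = -3 + 1/(-4) = -3 - ¼ = -13/4 ≈ -3.2500)
k = -25/4 (k = -13/4 - 3 = -25/4 ≈ -6.2500)
X(m) = -25*m/4
(X(-1*(-4)) - 13)*(-3 + Y) = (-(-25)*(-4)/4 - 13)*(-3 - 2) = (-25/4*4 - 13)*(-5) = (-25 - 13)*(-5) = -38*(-5) = 190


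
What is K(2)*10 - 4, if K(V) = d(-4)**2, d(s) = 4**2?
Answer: 2556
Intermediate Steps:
d(s) = 16
K(V) = 256 (K(V) = 16**2 = 256)
K(2)*10 - 4 = 256*10 - 4 = 2560 - 4 = 2556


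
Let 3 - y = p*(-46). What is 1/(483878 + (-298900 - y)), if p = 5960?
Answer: -1/89185 ≈ -1.1213e-5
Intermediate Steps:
y = 274163 (y = 3 - 5960*(-46) = 3 - 1*(-274160) = 3 + 274160 = 274163)
1/(483878 + (-298900 - y)) = 1/(483878 + (-298900 - 1*274163)) = 1/(483878 + (-298900 - 274163)) = 1/(483878 - 573063) = 1/(-89185) = -1/89185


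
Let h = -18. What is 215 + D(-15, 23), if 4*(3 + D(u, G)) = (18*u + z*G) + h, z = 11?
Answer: 813/4 ≈ 203.25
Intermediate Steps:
D(u, G) = -15/2 + 9*u/2 + 11*G/4 (D(u, G) = -3 + ((18*u + 11*G) - 18)/4 = -3 + ((11*G + 18*u) - 18)/4 = -3 + (-18 + 11*G + 18*u)/4 = -3 + (-9/2 + 9*u/2 + 11*G/4) = -15/2 + 9*u/2 + 11*G/4)
215 + D(-15, 23) = 215 + (-15/2 + (9/2)*(-15) + (11/4)*23) = 215 + (-15/2 - 135/2 + 253/4) = 215 - 47/4 = 813/4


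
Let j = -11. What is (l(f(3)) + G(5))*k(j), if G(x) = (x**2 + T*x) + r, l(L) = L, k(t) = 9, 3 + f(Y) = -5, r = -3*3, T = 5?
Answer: 297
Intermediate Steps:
r = -9
f(Y) = -8 (f(Y) = -3 - 5 = -8)
G(x) = -9 + x**2 + 5*x (G(x) = (x**2 + 5*x) - 9 = -9 + x**2 + 5*x)
(l(f(3)) + G(5))*k(j) = (-8 + (-9 + 5**2 + 5*5))*9 = (-8 + (-9 + 25 + 25))*9 = (-8 + 41)*9 = 33*9 = 297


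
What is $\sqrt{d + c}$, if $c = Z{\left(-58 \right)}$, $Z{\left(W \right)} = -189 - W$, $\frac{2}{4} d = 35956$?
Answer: $\sqrt{71781} \approx 267.92$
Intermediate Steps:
$d = 71912$ ($d = 2 \cdot 35956 = 71912$)
$c = -131$ ($c = -189 - -58 = -189 + 58 = -131$)
$\sqrt{d + c} = \sqrt{71912 - 131} = \sqrt{71781}$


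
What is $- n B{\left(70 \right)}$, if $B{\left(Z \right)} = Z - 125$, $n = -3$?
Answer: $-165$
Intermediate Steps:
$B{\left(Z \right)} = -125 + Z$ ($B{\left(Z \right)} = Z - 125 = -125 + Z$)
$- n B{\left(70 \right)} = - \left(-3\right) \left(-125 + 70\right) = - \left(-3\right) \left(-55\right) = \left(-1\right) 165 = -165$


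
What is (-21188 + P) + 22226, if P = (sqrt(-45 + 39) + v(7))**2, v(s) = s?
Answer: 1081 + 14*I*sqrt(6) ≈ 1081.0 + 34.293*I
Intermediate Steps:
P = (7 + I*sqrt(6))**2 (P = (sqrt(-45 + 39) + 7)**2 = (sqrt(-6) + 7)**2 = (I*sqrt(6) + 7)**2 = (7 + I*sqrt(6))**2 ≈ 43.0 + 34.293*I)
(-21188 + P) + 22226 = (-21188 + (7 + I*sqrt(6))**2) + 22226 = 1038 + (7 + I*sqrt(6))**2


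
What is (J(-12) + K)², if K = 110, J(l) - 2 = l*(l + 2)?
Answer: 53824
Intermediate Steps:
J(l) = 2 + l*(2 + l) (J(l) = 2 + l*(l + 2) = 2 + l*(2 + l))
(J(-12) + K)² = ((2 + (-12)² + 2*(-12)) + 110)² = ((2 + 144 - 24) + 110)² = (122 + 110)² = 232² = 53824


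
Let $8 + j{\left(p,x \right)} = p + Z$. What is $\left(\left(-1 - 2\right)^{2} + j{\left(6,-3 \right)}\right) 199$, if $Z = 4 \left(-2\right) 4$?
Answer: $-4975$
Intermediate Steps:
$Z = -32$ ($Z = \left(-8\right) 4 = -32$)
$j{\left(p,x \right)} = -40 + p$ ($j{\left(p,x \right)} = -8 + \left(p - 32\right) = -8 + \left(-32 + p\right) = -40 + p$)
$\left(\left(-1 - 2\right)^{2} + j{\left(6,-3 \right)}\right) 199 = \left(\left(-1 - 2\right)^{2} + \left(-40 + 6\right)\right) 199 = \left(\left(-3\right)^{2} - 34\right) 199 = \left(9 - 34\right) 199 = \left(-25\right) 199 = -4975$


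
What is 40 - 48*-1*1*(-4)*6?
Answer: -1112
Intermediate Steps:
40 - 48*-1*1*(-4)*6 = 40 - 48*(-1*(-4))*6 = 40 - 192*6 = 40 - 48*24 = 40 - 1152 = -1112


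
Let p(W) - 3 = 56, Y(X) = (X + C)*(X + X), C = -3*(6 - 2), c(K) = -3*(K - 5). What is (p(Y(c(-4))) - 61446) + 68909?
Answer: 7522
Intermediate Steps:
c(K) = 15 - 3*K (c(K) = -3*(-5 + K) = 15 - 3*K)
C = -12 (C = -3*4 = -12)
Y(X) = 2*X*(-12 + X) (Y(X) = (X - 12)*(X + X) = (-12 + X)*(2*X) = 2*X*(-12 + X))
p(W) = 59 (p(W) = 3 + 56 = 59)
(p(Y(c(-4))) - 61446) + 68909 = (59 - 61446) + 68909 = -61387 + 68909 = 7522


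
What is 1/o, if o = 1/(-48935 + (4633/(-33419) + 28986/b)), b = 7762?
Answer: -6346361006071/129699139 ≈ -48931.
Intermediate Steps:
o = -129699139/6346361006071 (o = 1/(-48935 + (4633/(-33419) + 28986/7762)) = 1/(-48935 + (4633*(-1/33419) + 28986*(1/7762))) = 1/(-48935 + (-4633/33419 + 14493/3881)) = 1/(-48935 + 466360894/129699139) = 1/(-6346361006071/129699139) = -129699139/6346361006071 ≈ -2.0437e-5)
1/o = 1/(-129699139/6346361006071) = -6346361006071/129699139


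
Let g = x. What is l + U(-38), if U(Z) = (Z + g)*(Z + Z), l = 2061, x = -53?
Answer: 8977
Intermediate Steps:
g = -53
U(Z) = 2*Z*(-53 + Z) (U(Z) = (Z - 53)*(Z + Z) = (-53 + Z)*(2*Z) = 2*Z*(-53 + Z))
l + U(-38) = 2061 + 2*(-38)*(-53 - 38) = 2061 + 2*(-38)*(-91) = 2061 + 6916 = 8977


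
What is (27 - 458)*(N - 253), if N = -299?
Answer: 237912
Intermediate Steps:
(27 - 458)*(N - 253) = (27 - 458)*(-299 - 253) = -431*(-552) = 237912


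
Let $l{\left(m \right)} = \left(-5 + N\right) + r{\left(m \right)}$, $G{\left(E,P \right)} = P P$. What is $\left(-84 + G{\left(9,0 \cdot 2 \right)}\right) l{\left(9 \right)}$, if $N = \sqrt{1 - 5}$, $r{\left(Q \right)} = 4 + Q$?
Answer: $-672 - 168 i \approx -672.0 - 168.0 i$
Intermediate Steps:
$N = 2 i$ ($N = \sqrt{-4} = 2 i \approx 2.0 i$)
$G{\left(E,P \right)} = P^{2}$
$l{\left(m \right)} = -1 + m + 2 i$ ($l{\left(m \right)} = \left(-5 + 2 i\right) + \left(4 + m\right) = -1 + m + 2 i$)
$\left(-84 + G{\left(9,0 \cdot 2 \right)}\right) l{\left(9 \right)} = \left(-84 + \left(0 \cdot 2\right)^{2}\right) \left(-1 + 9 + 2 i\right) = \left(-84 + 0^{2}\right) \left(8 + 2 i\right) = \left(-84 + 0\right) \left(8 + 2 i\right) = - 84 \left(8 + 2 i\right) = -672 - 168 i$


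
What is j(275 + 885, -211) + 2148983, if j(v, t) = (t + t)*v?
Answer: 1659463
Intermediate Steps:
j(v, t) = 2*t*v (j(v, t) = (2*t)*v = 2*t*v)
j(275 + 885, -211) + 2148983 = 2*(-211)*(275 + 885) + 2148983 = 2*(-211)*1160 + 2148983 = -489520 + 2148983 = 1659463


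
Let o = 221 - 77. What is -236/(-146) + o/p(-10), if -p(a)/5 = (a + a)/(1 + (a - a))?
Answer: 5578/1825 ≈ 3.0564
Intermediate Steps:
p(a) = -10*a (p(a) = -5*(a + a)/(1 + (a - a)) = -5*2*a/(1 + 0) = -5*2*a/1 = -5*2*a = -10*a)
o = 144
-236/(-146) + o/p(-10) = -236/(-146) + 144/((-10*(-10))) = -236*(-1/146) + 144/100 = 118/73 + 144*(1/100) = 118/73 + 36/25 = 5578/1825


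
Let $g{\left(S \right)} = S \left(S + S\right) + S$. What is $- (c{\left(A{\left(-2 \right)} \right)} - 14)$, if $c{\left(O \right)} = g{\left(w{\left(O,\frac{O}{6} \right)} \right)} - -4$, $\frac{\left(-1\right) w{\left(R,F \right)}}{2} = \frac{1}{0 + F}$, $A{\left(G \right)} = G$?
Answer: $-68$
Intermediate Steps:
$w{\left(R,F \right)} = - \frac{2}{F}$ ($w{\left(R,F \right)} = - \frac{2}{0 + F} = - \frac{2}{F}$)
$g{\left(S \right)} = S + 2 S^{2}$ ($g{\left(S \right)} = S 2 S + S = 2 S^{2} + S = S + 2 S^{2}$)
$c{\left(O \right)} = 4 - \frac{12 \left(1 - \frac{24}{O}\right)}{O}$ ($c{\left(O \right)} = - \frac{2}{O \frac{1}{6}} \left(1 + 2 \left(- \frac{2}{O \frac{1}{6}}\right)\right) - -4 = - \frac{2}{O \frac{1}{6}} \left(1 + 2 \left(- \frac{2}{O \frac{1}{6}}\right)\right) + 4 = - \frac{2}{\frac{1}{6} O} \left(1 + 2 \left(- \frac{2}{\frac{1}{6} O}\right)\right) + 4 = - 2 \frac{6}{O} \left(1 + 2 \left(- 2 \frac{6}{O}\right)\right) + 4 = - \frac{12}{O} \left(1 + 2 \left(- \frac{12}{O}\right)\right) + 4 = - \frac{12}{O} \left(1 - \frac{24}{O}\right) + 4 = - \frac{12 \left(1 - \frac{24}{O}\right)}{O} + 4 = 4 - \frac{12 \left(1 - \frac{24}{O}\right)}{O}$)
$- (c{\left(A{\left(-2 \right)} \right)} - 14) = - (\left(4 - \frac{12}{-2} + \frac{288}{4}\right) - 14) = - (\left(4 - -6 + 288 \cdot \frac{1}{4}\right) - 14) = - (\left(4 + 6 + 72\right) - 14) = - (82 - 14) = \left(-1\right) 68 = -68$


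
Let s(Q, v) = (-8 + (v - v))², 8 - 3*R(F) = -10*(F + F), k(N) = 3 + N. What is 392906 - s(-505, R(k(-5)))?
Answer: 392842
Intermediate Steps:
R(F) = 8/3 + 20*F/3 (R(F) = 8/3 - (-10)*(F + F)/3 = 8/3 - (-10)*2*F/3 = 8/3 - (-20)*F/3 = 8/3 + 20*F/3)
s(Q, v) = 64 (s(Q, v) = (-8 + 0)² = (-8)² = 64)
392906 - s(-505, R(k(-5))) = 392906 - 1*64 = 392906 - 64 = 392842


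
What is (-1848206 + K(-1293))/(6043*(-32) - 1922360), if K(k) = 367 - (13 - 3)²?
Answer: 1847939/2115736 ≈ 0.87343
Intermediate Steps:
K(k) = 267 (K(k) = 367 - 1*10² = 367 - 1*100 = 367 - 100 = 267)
(-1848206 + K(-1293))/(6043*(-32) - 1922360) = (-1848206 + 267)/(6043*(-32) - 1922360) = -1847939/(-193376 - 1922360) = -1847939/(-2115736) = -1847939*(-1/2115736) = 1847939/2115736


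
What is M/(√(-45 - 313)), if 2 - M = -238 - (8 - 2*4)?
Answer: -120*I*√358/179 ≈ -12.684*I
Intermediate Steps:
M = 240 (M = 2 - (-238 - (8 - 2*4)) = 2 - (-238 - (8 - 8)) = 2 - (-238 - 1*0) = 2 - (-238 + 0) = 2 - 1*(-238) = 2 + 238 = 240)
M/(√(-45 - 313)) = 240/(√(-45 - 313)) = 240/(√(-358)) = 240/((I*√358)) = 240*(-I*√358/358) = -120*I*√358/179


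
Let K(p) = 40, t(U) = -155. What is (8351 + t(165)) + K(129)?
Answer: 8236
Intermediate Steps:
(8351 + t(165)) + K(129) = (8351 - 155) + 40 = 8196 + 40 = 8236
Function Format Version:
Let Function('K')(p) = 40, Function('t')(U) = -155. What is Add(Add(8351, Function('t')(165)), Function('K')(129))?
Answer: 8236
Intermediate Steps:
Add(Add(8351, Function('t')(165)), Function('K')(129)) = Add(Add(8351, -155), 40) = Add(8196, 40) = 8236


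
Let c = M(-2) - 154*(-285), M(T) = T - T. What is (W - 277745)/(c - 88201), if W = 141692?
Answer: 136053/44311 ≈ 3.0704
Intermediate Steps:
M(T) = 0
c = 43890 (c = 0 - 154*(-285) = 0 + 43890 = 43890)
(W - 277745)/(c - 88201) = (141692 - 277745)/(43890 - 88201) = -136053/(-44311) = -136053*(-1/44311) = 136053/44311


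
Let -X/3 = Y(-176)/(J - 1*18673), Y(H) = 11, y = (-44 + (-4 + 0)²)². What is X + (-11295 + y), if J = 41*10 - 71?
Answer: -192708641/18334 ≈ -10511.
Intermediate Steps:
y = 784 (y = (-44 + (-4)²)² = (-44 + 16)² = (-28)² = 784)
J = 339 (J = 410 - 71 = 339)
X = 33/18334 (X = -33/(339 - 1*18673) = -33/(339 - 18673) = -33/(-18334) = -33*(-1)/18334 = -3*(-11/18334) = 33/18334 ≈ 0.0017999)
X + (-11295 + y) = 33/18334 + (-11295 + 784) = 33/18334 - 10511 = -192708641/18334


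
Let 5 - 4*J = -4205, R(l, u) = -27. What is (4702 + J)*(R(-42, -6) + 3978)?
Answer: 45472059/2 ≈ 2.2736e+7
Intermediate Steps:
J = 2105/2 (J = 5/4 - ¼*(-4205) = 5/4 + 4205/4 = 2105/2 ≈ 1052.5)
(4702 + J)*(R(-42, -6) + 3978) = (4702 + 2105/2)*(-27 + 3978) = (11509/2)*3951 = 45472059/2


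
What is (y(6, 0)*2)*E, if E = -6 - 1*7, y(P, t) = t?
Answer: 0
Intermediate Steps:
E = -13 (E = -6 - 7 = -13)
(y(6, 0)*2)*E = (0*2)*(-13) = 0*(-13) = 0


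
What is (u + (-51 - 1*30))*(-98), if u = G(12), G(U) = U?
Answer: 6762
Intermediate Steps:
u = 12
(u + (-51 - 1*30))*(-98) = (12 + (-51 - 1*30))*(-98) = (12 + (-51 - 30))*(-98) = (12 - 81)*(-98) = -69*(-98) = 6762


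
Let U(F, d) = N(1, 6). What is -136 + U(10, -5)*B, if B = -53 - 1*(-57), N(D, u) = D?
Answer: -132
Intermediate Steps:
U(F, d) = 1
B = 4 (B = -53 + 57 = 4)
-136 + U(10, -5)*B = -136 + 1*4 = -136 + 4 = -132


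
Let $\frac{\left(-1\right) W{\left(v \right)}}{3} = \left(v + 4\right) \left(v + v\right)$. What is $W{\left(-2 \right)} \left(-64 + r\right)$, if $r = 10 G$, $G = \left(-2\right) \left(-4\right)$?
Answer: $384$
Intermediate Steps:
$G = 8$
$W{\left(v \right)} = - 6 v \left(4 + v\right)$ ($W{\left(v \right)} = - 3 \left(v + 4\right) \left(v + v\right) = - 3 \left(4 + v\right) 2 v = - 3 \cdot 2 v \left(4 + v\right) = - 6 v \left(4 + v\right)$)
$r = 80$ ($r = 10 \cdot 8 = 80$)
$W{\left(-2 \right)} \left(-64 + r\right) = \left(-6\right) \left(-2\right) \left(4 - 2\right) \left(-64 + 80\right) = \left(-6\right) \left(-2\right) 2 \cdot 16 = 24 \cdot 16 = 384$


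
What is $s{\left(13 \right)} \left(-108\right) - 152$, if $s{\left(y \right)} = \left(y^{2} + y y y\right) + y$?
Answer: $-257084$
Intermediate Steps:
$s{\left(y \right)} = y + y^{2} + y^{3}$ ($s{\left(y \right)} = \left(y^{2} + y^{2} y\right) + y = \left(y^{2} + y^{3}\right) + y = y + y^{2} + y^{3}$)
$s{\left(13 \right)} \left(-108\right) - 152 = 13 \left(1 + 13 + 13^{2}\right) \left(-108\right) - 152 = 13 \left(1 + 13 + 169\right) \left(-108\right) - 152 = 13 \cdot 183 \left(-108\right) - 152 = 2379 \left(-108\right) - 152 = -256932 - 152 = -257084$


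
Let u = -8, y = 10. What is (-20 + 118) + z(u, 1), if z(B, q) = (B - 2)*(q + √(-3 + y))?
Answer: 88 - 10*√7 ≈ 61.542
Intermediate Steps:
z(B, q) = (-2 + B)*(q + √7) (z(B, q) = (B - 2)*(q + √(-3 + 10)) = (-2 + B)*(q + √7))
(-20 + 118) + z(u, 1) = (-20 + 118) + (-2*1 - 2*√7 - 8*1 - 8*√7) = 98 + (-2 - 2*√7 - 8 - 8*√7) = 98 + (-10 - 10*√7) = 88 - 10*√7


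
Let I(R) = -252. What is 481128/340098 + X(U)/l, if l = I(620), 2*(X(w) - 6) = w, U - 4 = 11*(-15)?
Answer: 48860519/28568232 ≈ 1.7103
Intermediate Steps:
U = -161 (U = 4 + 11*(-15) = 4 - 165 = -161)
X(w) = 6 + w/2
l = -252
481128/340098 + X(U)/l = 481128/340098 + (6 + (½)*(-161))/(-252) = 481128*(1/340098) + (6 - 161/2)*(-1/252) = 80188/56683 - 149/2*(-1/252) = 80188/56683 + 149/504 = 48860519/28568232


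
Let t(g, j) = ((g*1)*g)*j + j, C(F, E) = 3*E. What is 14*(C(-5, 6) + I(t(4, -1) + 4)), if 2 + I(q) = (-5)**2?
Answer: 574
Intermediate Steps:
t(g, j) = j + j*g**2 (t(g, j) = (g*g)*j + j = g**2*j + j = j*g**2 + j = j + j*g**2)
I(q) = 23 (I(q) = -2 + (-5)**2 = -2 + 25 = 23)
14*(C(-5, 6) + I(t(4, -1) + 4)) = 14*(3*6 + 23) = 14*(18 + 23) = 14*41 = 574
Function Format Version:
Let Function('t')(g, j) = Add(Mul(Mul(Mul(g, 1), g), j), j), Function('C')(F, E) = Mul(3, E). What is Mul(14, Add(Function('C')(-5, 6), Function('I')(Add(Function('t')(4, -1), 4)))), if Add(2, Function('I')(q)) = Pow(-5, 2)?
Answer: 574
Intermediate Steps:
Function('t')(g, j) = Add(j, Mul(j, Pow(g, 2))) (Function('t')(g, j) = Add(Mul(Mul(g, g), j), j) = Add(Mul(Pow(g, 2), j), j) = Add(Mul(j, Pow(g, 2)), j) = Add(j, Mul(j, Pow(g, 2))))
Function('I')(q) = 23 (Function('I')(q) = Add(-2, Pow(-5, 2)) = Add(-2, 25) = 23)
Mul(14, Add(Function('C')(-5, 6), Function('I')(Add(Function('t')(4, -1), 4)))) = Mul(14, Add(Mul(3, 6), 23)) = Mul(14, Add(18, 23)) = Mul(14, 41) = 574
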